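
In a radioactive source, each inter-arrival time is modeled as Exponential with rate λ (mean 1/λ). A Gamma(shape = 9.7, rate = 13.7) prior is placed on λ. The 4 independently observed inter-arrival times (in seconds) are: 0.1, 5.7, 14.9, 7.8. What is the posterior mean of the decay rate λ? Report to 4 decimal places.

With a Gamma(shape α, rate β) prior on the exponential rate λ, the posterior after n observations with total T = Σxᵢ is Gamma(α+n, β+T).
Sum of observations T = 28.5 seconds; n = 4.
Posterior: Gamma(9.7+4, 13.7+28.5) = Gamma(13.7, 42.2).
Posterior mean of λ = α/β = 13.7/42.2 = 0.3246.

0.3246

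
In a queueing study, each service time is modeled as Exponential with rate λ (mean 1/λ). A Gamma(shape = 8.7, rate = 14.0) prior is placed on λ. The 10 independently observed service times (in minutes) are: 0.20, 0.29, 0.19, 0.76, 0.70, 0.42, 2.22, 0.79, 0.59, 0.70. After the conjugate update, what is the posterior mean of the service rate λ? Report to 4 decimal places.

With a Gamma(shape α, rate β) prior on the exponential rate λ, the posterior after n observations with total T = Σxᵢ is Gamma(α+n, β+T).
Sum of observations T = 6.86 minutes; n = 10.
Posterior: Gamma(8.7+10, 14.0+6.86) = Gamma(18.7, 20.86).
Posterior mean of λ = α/β = 18.7/20.86 = 0.8965.

0.8965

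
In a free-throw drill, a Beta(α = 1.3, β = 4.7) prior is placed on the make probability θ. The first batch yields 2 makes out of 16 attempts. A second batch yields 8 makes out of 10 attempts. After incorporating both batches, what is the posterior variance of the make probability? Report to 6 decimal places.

0.006922

The Beta prior is conjugate to a Binomial/Bernoulli likelihood; the update adds successes to α and failures to β.
After batch 1: Beta(1.3+2, 4.7+14) = Beta(3.3, 18.7).
After batch 2: Beta(3.3+8, 18.7+2) = Beta(11.3, 20.7).
Var = αβ/((α+β)²(α+β+1)) = 11.3·20.7/(32.0²·33.0) = 0.006922.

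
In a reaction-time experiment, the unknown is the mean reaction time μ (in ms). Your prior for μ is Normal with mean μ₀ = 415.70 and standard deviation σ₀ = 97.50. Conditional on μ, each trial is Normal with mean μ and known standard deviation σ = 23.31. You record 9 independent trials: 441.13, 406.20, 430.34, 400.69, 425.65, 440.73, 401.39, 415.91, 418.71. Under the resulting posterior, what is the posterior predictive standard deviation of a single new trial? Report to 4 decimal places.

For Normal data with known variance σ², a Normal(μ₀, σ₀²) prior on μ is conjugate. Posterior precision = 1/σ₀² + n/σ²; posterior mean is the precision-weighted average of μ₀ and x̄.
σ₀² = 97.50² = 9506.25, σ² = 23.31² = 543.3561; σ² + n·σ₀² = 543.3561 + 9·9506.25 = 86099.6061.
Posterior precision = 1/σ₀² + n/σ² = 1/9506.25 + 9/543.3561 = (σ² + n·σ₀²)/(σ₀²σ²) = 86099.6061/(9506.25·543.3561); posterior variance σₙ² = σ₀²σ²/(σ² + n·σ₀²) = 9506.25·543.3561/86099.6061 = 59.991900.
Predictive variance for one new observation = σₙ² + σ² = 9506.25·543.3561/86099.6061 + 543.3561 = σ²·(σ₀² + 86099.6061)/86099.6061 = 543.3561·95605.8561/86099.6061 = 603.348000; SD = √(543.3561·95605.8561/86099.6061) = 24.5631.

24.5631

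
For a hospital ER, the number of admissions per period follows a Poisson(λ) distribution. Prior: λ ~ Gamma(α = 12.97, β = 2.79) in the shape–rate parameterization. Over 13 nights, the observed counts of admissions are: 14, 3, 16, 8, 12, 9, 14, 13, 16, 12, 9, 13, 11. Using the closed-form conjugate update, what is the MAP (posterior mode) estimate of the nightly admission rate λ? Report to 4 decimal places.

10.2578

With a Gamma(shape α, rate β) prior, the Poisson likelihood is conjugate: the posterior is Gamma(α + ΣXᵢ, β + n).
Sum of counts S = 150 over n = 13 nights.
Posterior: Gamma(α+S, β+n) = Gamma(12.97+150, 2.79+13) = Gamma(162.97, 15.79).
Mode of Gamma(α,β) for α≥1 is (α−1)/β = 161.97/15.79 = 10.2578.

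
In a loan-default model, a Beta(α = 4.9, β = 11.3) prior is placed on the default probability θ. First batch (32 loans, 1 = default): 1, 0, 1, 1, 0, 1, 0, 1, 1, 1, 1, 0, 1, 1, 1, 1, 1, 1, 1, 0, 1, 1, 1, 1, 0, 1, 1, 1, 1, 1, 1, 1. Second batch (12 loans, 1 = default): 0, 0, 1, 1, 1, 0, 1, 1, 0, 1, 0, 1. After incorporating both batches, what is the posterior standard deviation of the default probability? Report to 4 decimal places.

0.0617

The Beta prior is conjugate to a Binomial/Bernoulli likelihood; the update adds successes to α and failures to β.
After batch 1: Beta(4.9+26, 11.3+6) = Beta(30.9, 17.3).
After batch 2: Beta(30.9+7, 17.3+5) = Beta(37.9, 22.3).
Var = αβ/((α+β)²(α+β+1)) = 37.9·22.3/(60.2²·61.2) = 0.00381066; SD = √0.00381066 = 0.0617.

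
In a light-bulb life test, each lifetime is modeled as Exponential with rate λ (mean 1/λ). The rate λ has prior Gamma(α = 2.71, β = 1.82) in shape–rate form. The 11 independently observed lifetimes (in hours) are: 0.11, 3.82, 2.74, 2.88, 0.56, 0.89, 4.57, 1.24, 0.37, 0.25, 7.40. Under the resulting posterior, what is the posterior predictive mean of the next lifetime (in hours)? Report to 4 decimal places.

2.0968

With a Gamma(shape α, rate β) prior on the exponential rate λ, the posterior after n observations with total T = Σxᵢ is Gamma(α+n, β+T).
Sum of observations T = 24.83 hours; n = 11.
Posterior: Gamma(2.71+11, 1.82+24.83) = Gamma(13.71, 26.65).
The predictive distribution for the next observation is Lomax; its mean is β/(α−1) = 26.65/12.71 = 2.0968.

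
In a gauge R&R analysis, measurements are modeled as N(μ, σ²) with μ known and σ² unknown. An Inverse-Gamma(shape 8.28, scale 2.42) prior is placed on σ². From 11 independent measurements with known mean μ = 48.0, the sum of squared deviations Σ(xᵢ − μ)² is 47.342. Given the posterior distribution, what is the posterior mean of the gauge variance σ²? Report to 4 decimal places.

With known mean μ and an Inverse-Gamma(α, β) prior on σ², the Normal likelihood is conjugate: posterior is Inv-Gamma(α + n/2, β + Σ(xᵢ−μ)²/2).
Posterior: Inv-Gamma(8.28 + 11/2, 2.42 + 47.342/2) = Inv-Gamma(13.78, 26.0910).
E[σ²|data] = β/(α−1) = 26.0910/12.78 = 2.0415.

2.0415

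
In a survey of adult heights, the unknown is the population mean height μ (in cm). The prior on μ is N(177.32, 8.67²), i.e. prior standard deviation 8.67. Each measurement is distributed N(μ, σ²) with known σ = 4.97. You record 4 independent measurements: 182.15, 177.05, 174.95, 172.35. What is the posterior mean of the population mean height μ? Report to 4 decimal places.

For Normal data with known variance σ², a Normal(μ₀, σ₀²) prior on μ is conjugate. Posterior precision = 1/σ₀² + n/σ²; posterior mean is the precision-weighted average of μ₀ and x̄.
Σxᵢ = 182.15 + 177.05 + 174.95 + 172.35 = 706.5, so n·x̄ = 706.5.
σ₀² = 8.67² = 75.1689, σ² = 4.97² = 24.7009; σ² + n·σ₀² = 24.7009 + 4·75.1689 = 325.3765.
Posterior mean = (μ₀/σ₀² + n·x̄/σ²)/(1/σ₀² + n/σ²) = (σ²·μ₀ + σ₀²·n·x̄)/(σ² + n·σ₀²) = (24.7009·177.32 + 75.1689·706.5)/325.3765 = 57486.791438/325.3765 = 176.6778.

176.6778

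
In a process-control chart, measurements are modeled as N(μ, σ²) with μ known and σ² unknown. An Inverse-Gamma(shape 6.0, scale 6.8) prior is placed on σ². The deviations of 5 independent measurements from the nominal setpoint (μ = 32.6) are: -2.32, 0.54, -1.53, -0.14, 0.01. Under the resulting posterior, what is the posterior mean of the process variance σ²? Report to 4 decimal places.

With known mean μ and an Inverse-Gamma(α, β) prior on σ², the Normal likelihood is conjugate: posterior is Inv-Gamma(α + n/2, β + Σ(xᵢ−μ)²/2).
Σ(xᵢ−μ)² = (-2.32)² + (0.54)² + (-1.53)² + (-0.14)² + (0.01)² = 8.0346.
Posterior: Inv-Gamma(6.0 + 5/2, 6.8 + 8.0346/2) = Inv-Gamma(8.50, 10.81730).
E[σ²|data] = β/(α−1) = 10.81730/7.50 = 1.4423.

1.4423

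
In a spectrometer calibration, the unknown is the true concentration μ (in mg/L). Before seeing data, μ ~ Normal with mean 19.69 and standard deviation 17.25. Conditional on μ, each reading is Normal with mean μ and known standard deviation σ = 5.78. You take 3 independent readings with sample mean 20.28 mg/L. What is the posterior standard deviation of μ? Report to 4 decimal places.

For Normal data with known variance σ², a Normal(μ₀, σ₀²) prior on μ is conjugate. Posterior precision = 1/σ₀² + n/σ²; posterior mean is the precision-weighted average of μ₀ and x̄.
σ₀² = 17.25² = 297.5625, σ² = 5.78² = 33.4084; σ² + n·σ₀² = 33.4084 + 3·297.5625 = 926.0959.
Posterior precision = 1/σ₀² + n/σ² = 1/297.5625 + 3/33.4084 = (σ² + n·σ₀²)/(σ₀²σ²) = 926.0959/(297.5625·33.4084); posterior variance σₙ² = σ₀²σ²/(σ² + n·σ₀²) = 297.5625·33.4084/926.0959 = 10.734403.
Posterior SD = √σₙ² = √(297.5625·33.4084/926.0959) = 3.2763.

3.2763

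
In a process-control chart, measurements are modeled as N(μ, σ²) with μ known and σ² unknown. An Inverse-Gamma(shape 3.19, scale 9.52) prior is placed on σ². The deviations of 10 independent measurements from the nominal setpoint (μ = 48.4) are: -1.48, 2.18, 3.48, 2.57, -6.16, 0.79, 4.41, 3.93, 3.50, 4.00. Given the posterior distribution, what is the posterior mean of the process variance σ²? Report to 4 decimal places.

10.1816

With known mean μ and an Inverse-Gamma(α, β) prior on σ², the Normal likelihood is conjugate: posterior is Inv-Gamma(α + n/2, β + Σ(xᵢ−μ)²/2).
Σ(xᵢ−μ)² = (-1.48)² + (2.18)² + (3.48)² + (2.57)² + (-6.16)² + (0.79)² + (4.41)² + (3.93)² + (3.50)² + (4.00)² = 127.3708.
Posterior: Inv-Gamma(3.19 + 10/2, 9.52 + 127.3708/2) = Inv-Gamma(8.19, 73.20540).
E[σ²|data] = β/(α−1) = 73.20540/7.19 = 10.1816.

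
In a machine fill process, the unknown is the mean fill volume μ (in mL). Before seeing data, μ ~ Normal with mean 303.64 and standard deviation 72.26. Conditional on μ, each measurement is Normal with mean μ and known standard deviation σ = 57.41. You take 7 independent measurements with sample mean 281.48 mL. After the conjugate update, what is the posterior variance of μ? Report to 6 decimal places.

431.898056

For Normal data with known variance σ², a Normal(μ₀, σ₀²) prior on μ is conjugate. Posterior precision = 1/σ₀² + n/σ²; posterior mean is the precision-weighted average of μ₀ and x̄.
σ₀² = 72.26² = 5221.5076, σ² = 57.41² = 3295.9081; σ² + n·σ₀² = 3295.9081 + 7·5221.5076 = 39846.4613.
Posterior precision = 1/σ₀² + n/σ² = 1/5221.5076 + 7/3295.9081 = (σ² + n·σ₀²)/(σ₀²σ²) = 39846.4613/(5221.5076·3295.9081); posterior variance σₙ² = σ₀²σ²/(σ² + n·σ₀²) = 5221.5076·3295.9081/39846.4613 = 431.898056.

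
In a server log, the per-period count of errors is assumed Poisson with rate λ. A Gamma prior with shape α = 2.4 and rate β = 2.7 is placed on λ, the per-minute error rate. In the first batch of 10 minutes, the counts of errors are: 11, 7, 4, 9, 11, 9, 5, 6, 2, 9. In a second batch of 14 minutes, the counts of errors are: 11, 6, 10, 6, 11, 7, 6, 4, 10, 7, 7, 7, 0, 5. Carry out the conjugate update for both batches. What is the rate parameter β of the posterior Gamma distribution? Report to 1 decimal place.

With a Gamma(shape α, rate β) prior, the Poisson likelihood is conjugate: the posterior is Gamma(α + ΣXᵢ, β + n).
Batch 1: sum of counts S = 73 over n = 10 minutes.
After batch 1: Gamma(α+S, β+n) = Gamma(2.4+73, 2.7+10) = Gamma(75.4, 12.7).
Batch 2: sum of counts S = 97 over n = 14 minutes.
After batch 2: Gamma(α+S, β+n) = Gamma(75.4+97, 12.7+14) = Gamma(172.4, 26.7).
Posterior β = 26.7.

26.7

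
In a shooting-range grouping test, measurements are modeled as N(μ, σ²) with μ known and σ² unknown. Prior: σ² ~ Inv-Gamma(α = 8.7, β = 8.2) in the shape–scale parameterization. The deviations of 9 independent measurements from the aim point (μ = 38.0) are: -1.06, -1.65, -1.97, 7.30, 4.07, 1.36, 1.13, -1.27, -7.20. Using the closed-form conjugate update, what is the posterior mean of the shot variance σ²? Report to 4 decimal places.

With known mean μ and an Inverse-Gamma(α, β) prior on σ², the Normal likelihood is conjugate: posterior is Inv-Gamma(α + n/2, β + Σ(xᵢ−μ)²/2).
Σ(xᵢ−μ)² = (-1.06)² + (-1.65)² + (-1.97)² + (7.30)² + (4.07)² + (1.36)² + (1.13)² + (-1.27)² + (-7.20)² = 134.1613.
Posterior: Inv-Gamma(8.7 + 9/2, 8.2 + 134.1613/2) = Inv-Gamma(13.20, 75.28065).
E[σ²|data] = β/(α−1) = 75.28065/12.20 = 6.1705.

6.1705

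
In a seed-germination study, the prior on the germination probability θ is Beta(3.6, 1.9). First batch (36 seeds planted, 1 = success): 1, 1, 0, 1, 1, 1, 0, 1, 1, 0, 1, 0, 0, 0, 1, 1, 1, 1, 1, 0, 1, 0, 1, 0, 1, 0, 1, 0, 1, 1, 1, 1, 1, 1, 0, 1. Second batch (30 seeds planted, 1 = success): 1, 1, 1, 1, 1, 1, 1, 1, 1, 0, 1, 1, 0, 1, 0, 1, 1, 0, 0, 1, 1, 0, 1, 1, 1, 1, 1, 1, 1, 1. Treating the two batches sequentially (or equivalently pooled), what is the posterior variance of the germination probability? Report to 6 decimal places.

0.002770

The Beta prior is conjugate to a Binomial/Bernoulli likelihood; the update adds successes to α and failures to β.
After batch 1: Beta(3.6+24, 1.9+12) = Beta(27.6, 13.9).
After batch 2: Beta(27.6+24, 13.9+6) = Beta(51.6, 19.9).
Var = αβ/((α+β)²(α+β+1)) = 51.6·19.9/(71.5²·72.5) = 0.002770.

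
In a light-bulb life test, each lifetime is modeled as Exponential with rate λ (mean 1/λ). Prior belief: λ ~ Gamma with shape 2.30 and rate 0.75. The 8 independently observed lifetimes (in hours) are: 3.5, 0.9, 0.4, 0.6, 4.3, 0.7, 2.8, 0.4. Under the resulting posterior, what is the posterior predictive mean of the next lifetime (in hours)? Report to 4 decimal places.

With a Gamma(shape α, rate β) prior on the exponential rate λ, the posterior after n observations with total T = Σxᵢ is Gamma(α+n, β+T).
Sum of observations T = 13.6 hours; n = 8.
Posterior: Gamma(2.30+8, 0.75+13.6) = Gamma(10.30, 14.35).
The predictive distribution for the next observation is Lomax; its mean is β/(α−1) = 14.35/9.30 = 1.5430.

1.5430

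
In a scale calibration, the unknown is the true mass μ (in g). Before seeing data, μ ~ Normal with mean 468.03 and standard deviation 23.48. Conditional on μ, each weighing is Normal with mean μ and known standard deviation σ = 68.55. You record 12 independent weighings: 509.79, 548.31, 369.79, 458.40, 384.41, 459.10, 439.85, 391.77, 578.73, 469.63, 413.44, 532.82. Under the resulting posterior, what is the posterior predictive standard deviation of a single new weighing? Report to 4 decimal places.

For Normal data with known variance σ², a Normal(μ₀, σ₀²) prior on μ is conjugate. Posterior precision = 1/σ₀² + n/σ²; posterior mean is the precision-weighted average of μ₀ and x̄.
σ₀² = 23.48² = 551.3104, σ² = 68.55² = 4699.1025; σ² + n·σ₀² = 4699.1025 + 12·551.3104 = 11314.8273.
Posterior precision = 1/σ₀² + n/σ² = 1/551.3104 + 12/4699.1025 = (σ² + n·σ₀²)/(σ₀²σ²) = 11314.8273/(551.3104·4699.1025); posterior variance σₙ² = σ₀²σ²/(σ² + n·σ₀²) = 551.3104·4699.1025/11314.8273 = 228.961875.
Predictive variance for one new observation = σₙ² + σ² = 551.3104·4699.1025/11314.8273 + 4699.1025 = σ²·(σ₀² + 11314.8273)/11314.8273 = 4699.1025·11866.1377/11314.8273 = 4928.064375; SD = √(4699.1025·11866.1377/11314.8273) = 70.2002.

70.2002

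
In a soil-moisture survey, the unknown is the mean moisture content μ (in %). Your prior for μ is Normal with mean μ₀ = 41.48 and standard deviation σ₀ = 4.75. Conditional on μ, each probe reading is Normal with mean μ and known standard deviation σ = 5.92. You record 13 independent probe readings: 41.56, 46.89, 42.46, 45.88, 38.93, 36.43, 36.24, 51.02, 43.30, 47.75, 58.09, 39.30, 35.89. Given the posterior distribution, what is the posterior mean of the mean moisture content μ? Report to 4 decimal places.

For Normal data with known variance σ², a Normal(μ₀, σ₀²) prior on μ is conjugate. Posterior precision = 1/σ₀² + n/σ²; posterior mean is the precision-weighted average of μ₀ and x̄.
Σxᵢ = 41.56 + 46.89 + 42.46 + 45.88 + 38.93 + 36.43 + 36.24 + 51.02 + 43.30 + 47.75 + 58.09 + 39.30 + 35.89 = 563.74, so n·x̄ = 563.74.
σ₀² = 4.75² = 22.5625, σ² = 5.92² = 35.0464; σ² + n·σ₀² = 35.0464 + 13·22.5625 = 328.3589.
Posterior mean = (μ₀/σ₀² + n·x̄/σ²)/(1/σ₀² + n/σ²) = (σ²·μ₀ + σ₀²·n·x̄)/(σ² + n·σ₀²) = (35.0464·41.48 + 22.5625·563.74)/328.3589 = 14173.108422/328.3589 = 43.1635.

43.1635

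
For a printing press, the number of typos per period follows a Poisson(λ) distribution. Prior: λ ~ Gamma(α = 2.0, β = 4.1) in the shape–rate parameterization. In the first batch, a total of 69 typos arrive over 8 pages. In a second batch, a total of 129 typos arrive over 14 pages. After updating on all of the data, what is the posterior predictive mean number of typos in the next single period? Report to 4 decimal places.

With a Gamma(shape α, rate β) prior, the Poisson likelihood is conjugate: the posterior is Gamma(α + ΣXᵢ, β + n).
After batch 1: Gamma(α+S, β+n) = Gamma(2.0+69, 4.1+8) = Gamma(71.0, 12.1).
After batch 2: Gamma(α+S, β+n) = Gamma(71.0+129, 12.1+14) = Gamma(200.0, 26.1).
The predictive distribution for one future period is NegBinom with mean α/β = 7.6628.

7.6628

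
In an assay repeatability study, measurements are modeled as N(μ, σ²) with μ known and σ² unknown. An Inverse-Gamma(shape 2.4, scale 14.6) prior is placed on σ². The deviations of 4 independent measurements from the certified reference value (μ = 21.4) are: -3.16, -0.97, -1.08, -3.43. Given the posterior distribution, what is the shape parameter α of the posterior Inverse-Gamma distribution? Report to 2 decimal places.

4.40

With known mean μ and an Inverse-Gamma(α, β) prior on σ², the Normal likelihood is conjugate: posterior is Inv-Gamma(α + n/2, β + Σ(xᵢ−μ)²/2).
Σ(xᵢ−μ)² = (-3.16)² + (-0.97)² + (-1.08)² + (-3.43)² = 23.8578.
Posterior: Inv-Gamma(2.4 + 4/2, 14.6 + 23.8578/2) = Inv-Gamma(4.40, 26.52890).
Posterior α = 4.40.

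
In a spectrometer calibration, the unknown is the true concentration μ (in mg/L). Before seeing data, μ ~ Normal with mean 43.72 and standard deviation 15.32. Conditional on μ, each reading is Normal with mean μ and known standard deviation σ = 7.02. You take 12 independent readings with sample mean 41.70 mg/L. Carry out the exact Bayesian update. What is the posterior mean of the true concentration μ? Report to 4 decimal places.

For Normal data with known variance σ², a Normal(μ₀, σ₀²) prior on μ is conjugate. Posterior precision = 1/σ₀² + n/σ²; posterior mean is the precision-weighted average of μ₀ and x̄.
n·x̄ = 12·41.70 = 500.4.
σ₀² = 15.32² = 234.7024, σ² = 7.02² = 49.2804; σ² + n·σ₀² = 49.2804 + 12·234.7024 = 2865.7092.
Posterior mean = (μ₀/σ₀² + n·x̄/σ²)/(1/σ₀² + n/σ²) = (σ²·μ₀ + σ₀²·n·x̄)/(σ² + n·σ₀²) = (49.2804·43.72 + 234.7024·500.4)/2865.7092 = 119599.620048/2865.7092 = 41.7347.

41.7347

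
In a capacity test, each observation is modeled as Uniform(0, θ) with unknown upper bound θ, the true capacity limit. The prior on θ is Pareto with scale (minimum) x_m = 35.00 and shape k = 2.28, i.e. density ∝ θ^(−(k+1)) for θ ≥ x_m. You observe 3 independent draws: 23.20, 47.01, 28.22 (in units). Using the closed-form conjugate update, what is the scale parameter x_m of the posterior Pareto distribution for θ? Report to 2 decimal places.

47.01

A Pareto(scale x_m, shape k) prior on the upper bound θ of Uniform(0, θ) is conjugate: posterior is Pareto(max(x_m, max xᵢ), k + n).
Sample maximum = 47.01; prior scale x_m = 35.00 → posterior scale = max = 47.01.
Posterior shape = 2.28 + 3 = 5.28.
Posterior scale x_m = 47.01.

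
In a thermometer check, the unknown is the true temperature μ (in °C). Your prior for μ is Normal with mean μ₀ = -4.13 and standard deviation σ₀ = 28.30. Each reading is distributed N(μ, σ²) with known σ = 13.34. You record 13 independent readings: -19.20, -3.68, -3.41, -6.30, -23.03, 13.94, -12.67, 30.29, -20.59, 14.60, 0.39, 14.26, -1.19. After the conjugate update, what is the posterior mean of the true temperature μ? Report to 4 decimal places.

-1.3241

For Normal data with known variance σ², a Normal(μ₀, σ₀²) prior on μ is conjugate. Posterior precision = 1/σ₀² + n/σ²; posterior mean is the precision-weighted average of μ₀ and x̄.
Σxᵢ = (-19.20) + (-3.68) + (-3.41) + (-6.30) + (-23.03) + 13.94 + (-12.67) + 30.29 + (-20.59) + 14.60 + 0.39 + 14.26 + (-1.19) = -16.59, so n·x̄ = -16.59.
σ₀² = 28.30² = 800.89, σ² = 13.34² = 177.9556; σ² + n·σ₀² = 177.9556 + 13·800.89 = 10589.5256.
Posterior mean = (μ₀/σ₀² + n·x̄/σ²)/(1/σ₀² + n/σ²) = (σ²·μ₀ + σ₀²·n·x̄)/(σ² + n·σ₀²) = (177.9556·(-4.13) + 800.89·(-16.59))/10589.5256 = -14021.721728/10589.5256 = -1.3241.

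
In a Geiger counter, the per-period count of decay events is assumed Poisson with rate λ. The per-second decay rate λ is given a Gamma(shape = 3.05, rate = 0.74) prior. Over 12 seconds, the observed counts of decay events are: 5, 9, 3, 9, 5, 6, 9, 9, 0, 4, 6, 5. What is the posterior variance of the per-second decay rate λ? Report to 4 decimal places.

0.4501

With a Gamma(shape α, rate β) prior, the Poisson likelihood is conjugate: the posterior is Gamma(α + ΣXᵢ, β + n).
Sum of counts S = 70 over n = 12 seconds.
Posterior: Gamma(α+S, β+n) = Gamma(3.05+70, 0.74+12) = Gamma(73.05, 12.74).
Var = α/β² = 73.05/12.74² = 0.4501.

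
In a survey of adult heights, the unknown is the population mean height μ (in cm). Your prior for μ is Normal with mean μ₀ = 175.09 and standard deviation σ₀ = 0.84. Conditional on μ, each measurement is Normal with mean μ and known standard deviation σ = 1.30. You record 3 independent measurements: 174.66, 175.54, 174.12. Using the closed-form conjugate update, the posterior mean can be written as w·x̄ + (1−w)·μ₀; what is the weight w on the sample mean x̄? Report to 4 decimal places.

0.5561

For Normal data with known variance σ², a Normal(μ₀, σ₀²) prior on μ is conjugate. Posterior precision = 1/σ₀² + n/σ²; posterior mean is the precision-weighted average of μ₀ and x̄.
σ₀² = 0.84² = 0.7056, σ² = 1.30² = 1.69. Prior precision 1/σ₀² = 1/0.7056; data precision n/σ² = 3/1.69.
w = (n/σ²)/(1/σ₀² + n/σ²) = n·σ₀²/(σ² + n·σ₀²) = 3·0.7056/(1.69 + 3·0.7056) = 2.1168/3.8068 = 0.5561.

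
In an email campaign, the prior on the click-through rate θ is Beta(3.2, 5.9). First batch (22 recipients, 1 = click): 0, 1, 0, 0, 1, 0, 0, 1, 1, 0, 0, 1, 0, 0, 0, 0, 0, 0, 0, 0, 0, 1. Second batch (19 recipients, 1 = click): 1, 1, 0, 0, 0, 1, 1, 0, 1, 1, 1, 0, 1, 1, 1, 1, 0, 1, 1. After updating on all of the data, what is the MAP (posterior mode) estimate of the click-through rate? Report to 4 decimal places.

The Beta prior is conjugate to a Binomial/Bernoulli likelihood; the update adds successes to α and failures to β.
After batch 1: Beta(3.2+6, 5.9+16) = Beta(9.2, 21.9).
After batch 2: Beta(9.2+13, 21.9+6) = Beta(22.2, 27.9).
Mode of Beta(a,b) for a,b>1 is (a−1)/(a+b−2) = 21.2/48.1 = 0.4407.

0.4407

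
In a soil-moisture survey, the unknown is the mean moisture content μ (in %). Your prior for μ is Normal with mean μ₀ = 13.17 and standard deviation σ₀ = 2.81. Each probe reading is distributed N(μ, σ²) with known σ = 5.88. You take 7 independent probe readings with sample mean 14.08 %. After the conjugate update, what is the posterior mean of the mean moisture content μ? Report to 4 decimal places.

For Normal data with known variance σ², a Normal(μ₀, σ₀²) prior on μ is conjugate. Posterior precision = 1/σ₀² + n/σ²; posterior mean is the precision-weighted average of μ₀ and x̄.
n·x̄ = 7·14.08 = 98.56.
σ₀² = 2.81² = 7.8961, σ² = 5.88² = 34.5744; σ² + n·σ₀² = 34.5744 + 7·7.8961 = 89.8471.
Posterior mean = (μ₀/σ₀² + n·x̄/σ²)/(1/σ₀² + n/σ²) = (σ²·μ₀ + σ₀²·n·x̄)/(σ² + n·σ₀²) = (34.5744·13.17 + 7.8961·98.56)/89.8471 = 1233.584464/89.8471 = 13.7298.

13.7298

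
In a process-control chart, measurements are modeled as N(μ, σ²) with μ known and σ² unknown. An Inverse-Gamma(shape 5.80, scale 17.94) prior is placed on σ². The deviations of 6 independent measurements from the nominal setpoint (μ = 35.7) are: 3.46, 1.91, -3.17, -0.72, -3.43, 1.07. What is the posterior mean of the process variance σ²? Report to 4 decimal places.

4.8062

With known mean μ and an Inverse-Gamma(α, β) prior on σ², the Normal likelihood is conjugate: posterior is Inv-Gamma(α + n/2, β + Σ(xᵢ−μ)²/2).
Σ(xᵢ−μ)² = (3.46)² + (1.91)² + (-3.17)² + (-0.72)² + (-3.43)² + (1.07)² = 39.0968.
Posterior: Inv-Gamma(5.80 + 6/2, 17.94 + 39.0968/2) = Inv-Gamma(8.80, 37.48840).
E[σ²|data] = β/(α−1) = 37.48840/7.80 = 4.8062.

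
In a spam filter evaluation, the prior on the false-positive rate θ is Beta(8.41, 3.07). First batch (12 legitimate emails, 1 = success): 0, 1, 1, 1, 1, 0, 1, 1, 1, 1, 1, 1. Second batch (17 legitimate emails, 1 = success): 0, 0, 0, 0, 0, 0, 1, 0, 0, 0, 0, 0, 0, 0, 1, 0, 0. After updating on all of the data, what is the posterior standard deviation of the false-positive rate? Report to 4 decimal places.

The Beta prior is conjugate to a Binomial/Bernoulli likelihood; the update adds successes to α and failures to β.
After batch 1: Beta(8.41+10, 3.07+2) = Beta(18.41, 5.07).
After batch 2: Beta(18.41+2, 5.07+15) = Beta(20.41, 20.07).
Var = αβ/((α+β)²(α+β+1)) = 20.41·20.07/(40.48²·41.48) = 0.00602658; SD = √0.00602658 = 0.0776.

0.0776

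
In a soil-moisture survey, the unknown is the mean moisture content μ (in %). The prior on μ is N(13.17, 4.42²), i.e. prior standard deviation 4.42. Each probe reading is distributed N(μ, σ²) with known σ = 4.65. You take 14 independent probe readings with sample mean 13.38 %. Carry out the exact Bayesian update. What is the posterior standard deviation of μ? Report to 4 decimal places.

For Normal data with known variance σ², a Normal(μ₀, σ₀²) prior on μ is conjugate. Posterior precision = 1/σ₀² + n/σ²; posterior mean is the precision-weighted average of μ₀ and x̄.
σ₀² = 4.42² = 19.5364, σ² = 4.65² = 21.6225; σ² + n·σ₀² = 21.6225 + 14·19.5364 = 295.1321.
Posterior precision = 1/σ₀² + n/σ² = 1/19.5364 + 14/21.6225 = (σ² + n·σ₀²)/(σ₀²σ²) = 295.1321/(19.5364·21.6225); posterior variance σₙ² = σ₀²σ²/(σ² + n·σ₀²) = 19.5364·21.6225/295.1321 = 1.431311.
Posterior SD = √σₙ² = √(19.5364·21.6225/295.1321) = 1.1964.

1.1964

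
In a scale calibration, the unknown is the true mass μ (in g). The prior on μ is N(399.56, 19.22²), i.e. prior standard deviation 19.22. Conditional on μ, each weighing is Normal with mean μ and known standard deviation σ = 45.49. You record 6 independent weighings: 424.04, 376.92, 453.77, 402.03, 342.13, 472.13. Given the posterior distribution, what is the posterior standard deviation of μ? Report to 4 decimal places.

For Normal data with known variance σ², a Normal(μ₀, σ₀²) prior on μ is conjugate. Posterior precision = 1/σ₀² + n/σ²; posterior mean is the precision-weighted average of μ₀ and x̄.
σ₀² = 19.22² = 369.4084, σ² = 45.49² = 2069.3401; σ² + n·σ₀² = 2069.3401 + 6·369.4084 = 4285.7905.
Posterior precision = 1/σ₀² + n/σ² = 1/369.4084 + 6/2069.3401 = (σ² + n·σ₀²)/(σ₀²σ²) = 4285.7905/(369.4084·2069.3401); posterior variance σₙ² = σ₀²σ²/(σ² + n·σ₀²) = 369.4084·2069.3401/4285.7905 = 178.364205.
Posterior SD = √σₙ² = √(369.4084·2069.3401/4285.7905) = 13.3553.

13.3553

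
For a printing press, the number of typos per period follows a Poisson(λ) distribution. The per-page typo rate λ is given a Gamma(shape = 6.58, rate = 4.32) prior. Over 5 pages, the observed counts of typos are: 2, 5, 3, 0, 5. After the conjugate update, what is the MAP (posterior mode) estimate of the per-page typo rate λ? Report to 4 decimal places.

With a Gamma(shape α, rate β) prior, the Poisson likelihood is conjugate: the posterior is Gamma(α + ΣXᵢ, β + n).
Sum of counts S = 15 over n = 5 pages.
Posterior: Gamma(α+S, β+n) = Gamma(6.58+15, 4.32+5) = Gamma(21.58, 9.32).
Mode of Gamma(α,β) for α≥1 is (α−1)/β = 20.58/9.32 = 2.2082.

2.2082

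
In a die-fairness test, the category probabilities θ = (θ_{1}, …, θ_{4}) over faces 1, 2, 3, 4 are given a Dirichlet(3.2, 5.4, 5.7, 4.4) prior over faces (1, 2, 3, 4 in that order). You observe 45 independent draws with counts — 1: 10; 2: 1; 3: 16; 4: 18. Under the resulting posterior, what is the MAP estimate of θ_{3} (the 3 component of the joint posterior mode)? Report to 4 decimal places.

0.3467

The Dirichlet prior is conjugate to the Multinomial likelihood: each posterior αⱼ = prior αⱼ + observed count nⱼ.
Posterior concentration: (13.2, 6.4, 21.7, 22.4), total = 63.7.
Joint mode component: (α_{3}−1)/(Σα−K) = 20.7/59.7 = 0.3467.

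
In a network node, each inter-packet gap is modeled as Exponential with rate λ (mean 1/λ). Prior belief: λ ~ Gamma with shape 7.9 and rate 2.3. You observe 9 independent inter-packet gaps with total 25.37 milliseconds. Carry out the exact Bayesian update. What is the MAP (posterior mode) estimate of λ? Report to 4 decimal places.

0.5746

With a Gamma(shape α, rate β) prior on the exponential rate λ, the posterior after n observations with total T = Σxᵢ is Gamma(α+n, β+T).
Posterior: Gamma(7.9+9, 2.3+25.37) = Gamma(16.9, 27.67).
Mode = (α−1)/β = 0.5746.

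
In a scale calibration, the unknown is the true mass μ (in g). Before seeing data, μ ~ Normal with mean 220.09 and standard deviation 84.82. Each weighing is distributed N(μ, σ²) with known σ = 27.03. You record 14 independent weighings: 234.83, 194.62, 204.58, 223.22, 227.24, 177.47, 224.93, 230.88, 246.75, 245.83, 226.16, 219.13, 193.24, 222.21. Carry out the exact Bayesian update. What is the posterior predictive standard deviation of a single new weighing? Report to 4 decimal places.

27.9720

For Normal data with known variance σ², a Normal(μ₀, σ₀²) prior on μ is conjugate. Posterior precision = 1/σ₀² + n/σ²; posterior mean is the precision-weighted average of μ₀ and x̄.
σ₀² = 84.82² = 7194.4324, σ² = 27.03² = 730.6209; σ² + n·σ₀² = 730.6209 + 14·7194.4324 = 101452.6745.
Posterior precision = 1/σ₀² + n/σ² = 1/7194.4324 + 14/730.6209 = (σ² + n·σ₀²)/(σ₀²σ²) = 101452.6745/(7194.4324·730.6209); posterior variance σₙ² = σ₀²σ²/(σ² + n·σ₀²) = 7194.4324·730.6209/101452.6745 = 51.811376.
Predictive variance for one new observation = σₙ² + σ² = 7194.4324·730.6209/101452.6745 + 730.6209 = σ²·(σ₀² + 101452.6745)/101452.6745 = 730.6209·108647.1069/101452.6745 = 782.432276; SD = √(730.6209·108647.1069/101452.6745) = 27.9720.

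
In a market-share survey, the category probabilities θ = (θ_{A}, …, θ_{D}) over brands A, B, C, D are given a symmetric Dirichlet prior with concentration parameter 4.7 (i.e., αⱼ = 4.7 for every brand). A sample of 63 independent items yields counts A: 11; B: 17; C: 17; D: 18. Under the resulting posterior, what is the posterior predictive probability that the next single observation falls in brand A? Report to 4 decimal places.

0.1919

The Dirichlet prior is conjugate to the Multinomial likelihood: each posterior αⱼ = prior αⱼ + observed count nⱼ.
Posterior concentration: (15.7, 21.7, 21.7, 22.7), total = 81.8.
P(next = A | data) = α_{A}/Σα = 0.1919.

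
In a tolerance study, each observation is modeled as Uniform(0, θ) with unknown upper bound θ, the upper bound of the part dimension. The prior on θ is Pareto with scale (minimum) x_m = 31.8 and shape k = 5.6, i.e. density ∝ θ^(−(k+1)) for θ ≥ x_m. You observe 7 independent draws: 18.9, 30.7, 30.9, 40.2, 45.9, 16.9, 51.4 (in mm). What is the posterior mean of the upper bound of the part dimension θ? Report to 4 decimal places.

A Pareto(scale x_m, shape k) prior on the upper bound θ of Uniform(0, θ) is conjugate: posterior is Pareto(max(x_m, max xᵢ), k + n).
Sample maximum = 51.4; prior scale x_m = 31.8 → posterior scale = max = 51.4.
Posterior shape = 5.6 + 7 = 12.6.
E[θ|data] = k·x_m/(k−1) = 12.6·51.4/11.6 = 55.8310.

55.8310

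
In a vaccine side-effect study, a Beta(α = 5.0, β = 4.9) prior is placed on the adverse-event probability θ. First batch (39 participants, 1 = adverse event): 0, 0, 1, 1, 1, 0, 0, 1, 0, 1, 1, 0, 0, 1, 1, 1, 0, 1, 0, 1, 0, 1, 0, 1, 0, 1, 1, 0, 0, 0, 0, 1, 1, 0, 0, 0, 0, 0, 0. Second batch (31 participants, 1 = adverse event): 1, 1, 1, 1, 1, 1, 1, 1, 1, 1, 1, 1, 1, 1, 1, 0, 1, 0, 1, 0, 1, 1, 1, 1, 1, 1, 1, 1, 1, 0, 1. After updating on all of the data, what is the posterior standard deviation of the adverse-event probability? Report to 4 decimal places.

The Beta prior is conjugate to a Binomial/Bernoulli likelihood; the update adds successes to α and failures to β.
After batch 1: Beta(5.0+17, 4.9+22) = Beta(22.0, 26.9).
After batch 2: Beta(22.0+27, 26.9+4) = Beta(49.0, 30.9).
Var = αβ/((α+β)²(α+β+1)) = 49.0·30.9/(79.9²·80.9) = 0.00293165; SD = √0.00293165 = 0.0541.

0.0541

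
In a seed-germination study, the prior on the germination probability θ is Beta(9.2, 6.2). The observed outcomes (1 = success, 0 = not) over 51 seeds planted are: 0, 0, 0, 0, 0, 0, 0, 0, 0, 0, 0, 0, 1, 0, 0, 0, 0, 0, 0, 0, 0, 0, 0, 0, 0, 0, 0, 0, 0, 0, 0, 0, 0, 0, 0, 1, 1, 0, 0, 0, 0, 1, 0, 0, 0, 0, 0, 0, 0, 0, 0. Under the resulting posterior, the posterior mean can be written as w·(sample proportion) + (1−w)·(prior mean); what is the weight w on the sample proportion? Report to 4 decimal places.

The Beta prior is conjugate to a Binomial/Bernoulli likelihood; the update adds successes to α and failures to β.
Posterior mean = (α₀+k)/(α₀+β₀+n) = [n/(α₀+β₀+n)]·(k/n) + [(α₀+β₀)/(α₀+β₀+n)]·α₀/(α₀+β₀), so only n and the prior enter the weight.
The weight on the data is w = n/(α₀+β₀+n) = 51/(9.2+6.2+51) = 51/66.4 = 0.7681.

0.7681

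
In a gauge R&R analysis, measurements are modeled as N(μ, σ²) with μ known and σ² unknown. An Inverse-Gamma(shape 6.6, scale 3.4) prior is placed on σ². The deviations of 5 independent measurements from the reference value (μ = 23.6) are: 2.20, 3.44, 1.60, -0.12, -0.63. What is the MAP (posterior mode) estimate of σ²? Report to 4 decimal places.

1.3092

With known mean μ and an Inverse-Gamma(α, β) prior on σ², the Normal likelihood is conjugate: posterior is Inv-Gamma(α + n/2, β + Σ(xᵢ−μ)²/2).
Σ(xᵢ−μ)² = (2.20)² + (3.44)² + (1.60)² + (-0.12)² + (-0.63)² = 19.6449.
Posterior: Inv-Gamma(6.6 + 5/2, 3.4 + 19.6449/2) = Inv-Gamma(9.10, 13.22245).
Mode = β/(α+1) = 13.22245/10.10 = 1.3092.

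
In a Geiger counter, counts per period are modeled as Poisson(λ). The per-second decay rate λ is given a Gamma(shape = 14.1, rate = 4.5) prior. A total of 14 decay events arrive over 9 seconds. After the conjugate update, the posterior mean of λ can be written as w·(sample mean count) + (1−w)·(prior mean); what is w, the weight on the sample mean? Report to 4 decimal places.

0.6667

With a Gamma(shape α, rate β) prior, the Poisson likelihood is conjugate: the posterior is Gamma(α + ΣXᵢ, β + n).
Posterior mean = (α₀+S)/(β₀+n) = [n/(β₀+n)]·(S/n) + [β₀/(β₀+n)]·(α₀/β₀), so only n and β₀ enter the weight.
Weight on data w = n/(β₀+n) = 9/(4.5+9) = 9/13.5 = 0.6667.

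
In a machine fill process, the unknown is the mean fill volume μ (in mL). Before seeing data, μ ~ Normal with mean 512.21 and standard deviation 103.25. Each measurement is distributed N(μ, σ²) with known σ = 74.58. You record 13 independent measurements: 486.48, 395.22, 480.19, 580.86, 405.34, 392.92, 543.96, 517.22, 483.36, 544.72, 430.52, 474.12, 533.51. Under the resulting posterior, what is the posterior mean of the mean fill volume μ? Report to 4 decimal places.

483.3447

For Normal data with known variance σ², a Normal(μ₀, σ₀²) prior on μ is conjugate. Posterior precision = 1/σ₀² + n/σ²; posterior mean is the precision-weighted average of μ₀ and x̄.
Σxᵢ = 486.48 + 395.22 + 480.19 + 580.86 + 405.34 + 392.92 + 543.96 + 517.22 + 483.36 + 544.72 + 430.52 + 474.12 + 533.51 = 6268.42, so n·x̄ = 6268.42.
σ₀² = 103.25² = 10660.5625, σ² = 74.58² = 5562.1764; σ² + n·σ₀² = 5562.1764 + 13·10660.5625 = 144149.4889.
Posterior mean = (μ₀/σ₀² + n·x̄/σ²)/(1/σ₀² + n/σ²) = (σ²·μ₀ + σ₀²·n·x̄)/(σ² + n·σ₀²) = (5562.1764·512.21 + 10660.5625·6268.42)/144149.4889 = 69673885.560094/144149.4889 = 483.3447.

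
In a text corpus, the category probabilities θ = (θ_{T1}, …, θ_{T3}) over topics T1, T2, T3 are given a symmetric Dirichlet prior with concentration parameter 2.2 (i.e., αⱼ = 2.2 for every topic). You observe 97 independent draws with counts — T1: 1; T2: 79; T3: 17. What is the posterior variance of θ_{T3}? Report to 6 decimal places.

0.001443

The Dirichlet prior is conjugate to the Multinomial likelihood: each posterior αⱼ = prior αⱼ + observed count nⱼ.
Posterior concentration: (3.2, 81.2, 19.2), total = 103.6.
Var[θ_j] = α_j(Σα−α_j)/((Σα)²(Σα+1)) = 19.2·84.4/(103.6²·104.6) = 0.001443.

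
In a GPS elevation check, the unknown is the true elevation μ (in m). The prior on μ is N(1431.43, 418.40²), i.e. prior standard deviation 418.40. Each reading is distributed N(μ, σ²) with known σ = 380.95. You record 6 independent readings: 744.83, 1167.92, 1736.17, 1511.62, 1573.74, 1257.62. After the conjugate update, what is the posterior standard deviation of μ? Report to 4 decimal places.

145.7772

For Normal data with known variance σ², a Normal(μ₀, σ₀²) prior on μ is conjugate. Posterior precision = 1/σ₀² + n/σ²; posterior mean is the precision-weighted average of μ₀ and x̄.
σ₀² = 418.40² = 175058.56, σ² = 380.95² = 145122.9025; σ² + n·σ₀² = 145122.9025 + 6·175058.56 = 1195474.2625.
Posterior precision = 1/σ₀² + n/σ² = 1/175058.56 + 6/145122.9025 = (σ² + n·σ₀²)/(σ₀²σ²) = 1195474.2625/(175058.56·145122.9025); posterior variance σₙ² = σ₀²σ²/(σ² + n·σ₀²) = 175058.56·145122.9025/1195474.2625 = 21250.985598.
Posterior SD = √σₙ² = √(175058.56·145122.9025/1195474.2625) = 145.7772.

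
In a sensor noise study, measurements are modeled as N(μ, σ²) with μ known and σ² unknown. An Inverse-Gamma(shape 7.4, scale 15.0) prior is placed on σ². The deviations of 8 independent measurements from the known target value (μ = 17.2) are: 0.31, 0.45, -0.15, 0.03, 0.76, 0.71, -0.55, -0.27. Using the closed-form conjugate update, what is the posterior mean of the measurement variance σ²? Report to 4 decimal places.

With known mean μ and an Inverse-Gamma(α, β) prior on σ², the Normal likelihood is conjugate: posterior is Inv-Gamma(α + n/2, β + Σ(xᵢ−μ)²/2).
Σ(xᵢ−μ)² = (0.31)² + (0.45)² + (-0.15)² + (0.03)² + (0.76)² + (0.71)² + (-0.55)² + (-0.27)² = 1.7791.
Posterior: Inv-Gamma(7.4 + 8/2, 15.0 + 1.7791/2) = Inv-Gamma(11.40, 15.88955).
E[σ²|data] = β/(α−1) = 15.88955/10.40 = 1.5278.

1.5278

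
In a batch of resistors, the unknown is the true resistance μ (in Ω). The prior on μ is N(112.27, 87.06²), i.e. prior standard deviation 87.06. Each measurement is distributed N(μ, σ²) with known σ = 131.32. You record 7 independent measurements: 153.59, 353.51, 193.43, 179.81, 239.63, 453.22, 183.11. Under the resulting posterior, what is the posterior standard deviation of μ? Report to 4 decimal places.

43.1190

For Normal data with known variance σ², a Normal(μ₀, σ₀²) prior on μ is conjugate. Posterior precision = 1/σ₀² + n/σ²; posterior mean is the precision-weighted average of μ₀ and x̄.
σ₀² = 87.06² = 7579.4436, σ² = 131.32² = 17244.9424; σ² + n·σ₀² = 17244.9424 + 7·7579.4436 = 70301.0476.
Posterior precision = 1/σ₀² + n/σ² = 1/7579.4436 + 7/17244.9424 = (σ² + n·σ₀²)/(σ₀²σ²) = 70301.0476/(7579.4436·17244.9424); posterior variance σₙ² = σ₀²σ²/(σ² + n·σ₀²) = 7579.4436·17244.9424/70301.0476 = 1859.247803.
Posterior SD = √σₙ² = √(7579.4436·17244.9424/70301.0476) = 43.1190.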